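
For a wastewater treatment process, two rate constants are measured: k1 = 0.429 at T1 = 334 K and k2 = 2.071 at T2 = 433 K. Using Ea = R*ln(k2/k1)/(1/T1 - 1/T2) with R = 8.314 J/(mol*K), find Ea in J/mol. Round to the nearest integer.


Ea = R * ln(k2/k1) / (1/T1 - 1/T2)
ln(k2/k1) = ln(2.071/0.429) = 1.5743299
1/T1 - 1/T2 = 1/334 - 1/433 = 0.000684543154
Ea = 8.314 * 1.5743299 / 0.000684543154
Ea = 19121 J/mol


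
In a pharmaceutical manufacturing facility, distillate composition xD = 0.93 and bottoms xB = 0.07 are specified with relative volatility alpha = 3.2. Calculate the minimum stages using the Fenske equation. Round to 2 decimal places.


N_min = ln((xD*(1-xB))/(xB*(1-xD))) / ln(alpha)
Numerator inside ln: 0.8649 / 0.0049 = 176.510204
ln(176.510204) = 5.173379
ln(alpha) = ln(3.2) = 1.163151
N_min = 5.173379 / 1.163151 = 4.45


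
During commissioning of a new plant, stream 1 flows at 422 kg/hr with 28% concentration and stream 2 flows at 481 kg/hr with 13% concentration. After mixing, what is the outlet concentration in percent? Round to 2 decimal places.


Mass balance on solute: F1*x1 + F2*x2 = F3*x3
F3 = F1 + F2 = 422 + 481 = 903 kg/hr
x3 = (F1*x1 + F2*x2)/F3
x3 = (422*0.28 + 481*0.13) / 903
x3 = 20.01%


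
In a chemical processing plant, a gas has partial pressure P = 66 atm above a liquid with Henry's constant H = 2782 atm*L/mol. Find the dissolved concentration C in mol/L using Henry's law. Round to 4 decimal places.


C = P / H
C = 66 / 2782
C = 0.0237 mol/L


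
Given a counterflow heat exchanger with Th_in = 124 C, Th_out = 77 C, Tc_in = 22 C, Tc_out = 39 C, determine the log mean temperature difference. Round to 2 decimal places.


dT1 = Th_in - Tc_out = 124 - 39 = 85
dT2 = Th_out - Tc_in = 77 - 22 = 55
LMTD = (dT1 - dT2) / ln(dT1/dT2)
LMTD = (85 - 55) / ln(85/55)
LMTD = 68.92 K


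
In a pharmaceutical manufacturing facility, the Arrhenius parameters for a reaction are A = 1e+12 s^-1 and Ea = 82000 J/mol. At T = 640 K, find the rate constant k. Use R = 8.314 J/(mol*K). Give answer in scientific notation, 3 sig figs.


k = A * exp(-Ea/(R*T))
k = 1e+12 * exp(-82000 / (8.314 * 640))
k = 1e+12 * exp(-15.410753)
k = 2.03e+05


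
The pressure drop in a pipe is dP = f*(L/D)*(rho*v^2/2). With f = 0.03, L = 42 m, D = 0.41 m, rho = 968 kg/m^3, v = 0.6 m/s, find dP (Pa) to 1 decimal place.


dP = f * (L/D) * (rho*v^2/2)
dP = 0.03 * (42/0.41) * (968*0.6^2/2)
L/D = 102.43902439
rho*v^2/2 = 968*0.36/2 = 174.24
dP = 0.03 * 102.43902439 * 174.24
dP = 535.5 Pa


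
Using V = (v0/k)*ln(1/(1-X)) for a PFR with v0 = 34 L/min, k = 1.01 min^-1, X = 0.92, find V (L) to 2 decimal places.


V = (v0/k) * ln(1/(1-X))
V = (34/1.01) * ln(1/(1-0.92))
V = 33.663366 * ln(12.5)
V = 33.663366 * 2.525729
V = 85.02 L


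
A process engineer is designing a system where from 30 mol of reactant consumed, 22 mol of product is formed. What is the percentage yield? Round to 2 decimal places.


Yield = (moles product / moles consumed) * 100%
Yield = (22 / 30) * 100
Yield = 0.7333 * 100
Yield = 73.33%


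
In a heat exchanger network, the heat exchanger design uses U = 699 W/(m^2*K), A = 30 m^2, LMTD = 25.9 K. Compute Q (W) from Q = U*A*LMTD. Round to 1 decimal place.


Q = U * A * LMTD
Q = 699 * 30 * 25.9
Q = 543123.0 W


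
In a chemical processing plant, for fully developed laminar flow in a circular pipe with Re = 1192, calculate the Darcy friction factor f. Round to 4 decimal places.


f = 64 / Re
f = 64 / 1192
f = 0.0537


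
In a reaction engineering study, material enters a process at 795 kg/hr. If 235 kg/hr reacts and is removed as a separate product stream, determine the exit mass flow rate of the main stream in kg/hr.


Steady-state mass balance on the main outlet: F_out = F_in - F_removed
F_out = 795 - 235
F_out = 560 kg/hr


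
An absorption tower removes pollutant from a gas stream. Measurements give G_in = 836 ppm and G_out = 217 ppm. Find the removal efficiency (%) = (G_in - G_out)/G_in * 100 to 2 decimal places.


Efficiency = (G_in - G_out) / G_in * 100%
Efficiency = (836 - 217) / 836 * 100
Efficiency = 619 / 836 * 100
Efficiency = 74.04%


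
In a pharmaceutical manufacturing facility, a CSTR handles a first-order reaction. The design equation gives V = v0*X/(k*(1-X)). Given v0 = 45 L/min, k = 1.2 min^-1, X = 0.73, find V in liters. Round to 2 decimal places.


V = v0 * X / (k * (1 - X))
V = 45 * 0.73 / (1.2 * (1 - 0.73))
V = 32.85 / (1.2 * 0.27)
V = 32.85 / 0.324
V = 101.39 L


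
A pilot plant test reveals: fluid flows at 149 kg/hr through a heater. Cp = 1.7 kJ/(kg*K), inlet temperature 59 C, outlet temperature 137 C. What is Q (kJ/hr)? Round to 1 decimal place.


Q = m_dot * Cp * (T2 - T1)
Q = 149 * 1.7 * (137 - 59)
Q = 149 * 1.7 * 78
Q = 19757.4 kJ/hr


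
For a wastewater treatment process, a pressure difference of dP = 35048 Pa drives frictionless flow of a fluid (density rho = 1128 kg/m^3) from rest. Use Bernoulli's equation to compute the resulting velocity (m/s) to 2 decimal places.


v = sqrt(2*dP/rho)
v = sqrt(2*35048/1128)
v = sqrt(62.141844)
v = 7.88 m/s


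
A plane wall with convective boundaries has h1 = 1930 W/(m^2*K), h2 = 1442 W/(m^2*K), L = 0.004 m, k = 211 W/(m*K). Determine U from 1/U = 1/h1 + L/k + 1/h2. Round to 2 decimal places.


1/U = 1/h1 + L/k + 1/h2
1/U = 1/1930 + 0.004/211 + 1/1442
1/U = 0.0005181347 + 1.89573e-05 + 0.0006934813
1/U = 0.0012305733
U = 812.63 W/(m^2*K)


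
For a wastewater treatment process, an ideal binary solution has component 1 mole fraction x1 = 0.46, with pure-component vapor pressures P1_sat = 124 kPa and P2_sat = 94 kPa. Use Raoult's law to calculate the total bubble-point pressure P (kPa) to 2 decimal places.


P = x1*P1_sat + x2*P2_sat
x2 = 1 - x1 = 1 - 0.46 = 0.54
P = 0.46*124 + 0.54*94
P = 57.04 + 50.76
P = 107.80 kPa


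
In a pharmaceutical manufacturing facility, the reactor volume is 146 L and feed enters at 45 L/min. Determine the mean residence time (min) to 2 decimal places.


tau = V / v0
tau = 146 / 45
tau = 3.24 min


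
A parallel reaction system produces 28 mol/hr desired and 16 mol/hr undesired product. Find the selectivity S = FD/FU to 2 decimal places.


S = desired product rate / undesired product rate
S = 28 / 16
S = 1.75


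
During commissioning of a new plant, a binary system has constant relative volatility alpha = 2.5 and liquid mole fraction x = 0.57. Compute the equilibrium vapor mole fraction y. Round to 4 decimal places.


y = alpha*x / (1 + (alpha-1)*x)
y = 2.5*0.57 / (1 + (2.5-1)*0.57)
y = 1.425 / (1 + 0.855)
y = 1.425 / 1.855
y = 0.7682


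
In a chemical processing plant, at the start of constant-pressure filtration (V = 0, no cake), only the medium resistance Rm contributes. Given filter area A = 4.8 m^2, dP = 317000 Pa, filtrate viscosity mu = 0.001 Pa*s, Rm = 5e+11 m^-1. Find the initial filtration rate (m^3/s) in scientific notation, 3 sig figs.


rate = A * dP / (mu * Rm)
rate = 4.8 * 317000 / (0.001 * 5e+11)
rate = 1521600.0 / 5.000e+08
rate = 3.04e-03 m^3/s


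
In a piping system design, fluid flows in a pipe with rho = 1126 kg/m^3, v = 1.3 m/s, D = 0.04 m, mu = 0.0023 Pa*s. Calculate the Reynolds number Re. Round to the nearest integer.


Re = rho * v * D / mu
Re = 1126 * 1.3 * 0.04 / 0.0023
Re = 58.552 / 0.0023
Re = 25457


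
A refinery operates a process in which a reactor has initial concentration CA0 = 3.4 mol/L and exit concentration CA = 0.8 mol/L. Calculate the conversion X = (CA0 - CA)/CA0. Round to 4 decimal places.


X = (CA0 - CA) / CA0
X = (3.4 - 0.8) / 3.4
X = 2.6 / 3.4
X = 0.7647


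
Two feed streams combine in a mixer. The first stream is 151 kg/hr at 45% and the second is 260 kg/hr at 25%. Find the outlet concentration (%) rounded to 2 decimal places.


Mass balance on solute: F1*x1 + F2*x2 = F3*x3
F3 = F1 + F2 = 151 + 260 = 411 kg/hr
x3 = (F1*x1 + F2*x2)/F3
x3 = (151*0.45 + 260*0.25) / 411
x3 = 32.35%


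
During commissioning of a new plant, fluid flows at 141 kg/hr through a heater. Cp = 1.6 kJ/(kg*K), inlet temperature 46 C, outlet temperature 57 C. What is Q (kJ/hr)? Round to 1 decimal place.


Q = m_dot * Cp * (T2 - T1)
Q = 141 * 1.6 * (57 - 46)
Q = 141 * 1.6 * 11
Q = 2481.6 kJ/hr


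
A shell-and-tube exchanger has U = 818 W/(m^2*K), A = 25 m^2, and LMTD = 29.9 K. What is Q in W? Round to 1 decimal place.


Q = U * A * LMTD
Q = 818 * 25 * 29.9
Q = 611455.0 W


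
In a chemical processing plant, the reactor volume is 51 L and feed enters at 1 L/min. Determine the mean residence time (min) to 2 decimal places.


tau = V / v0
tau = 51 / 1
tau = 51.00 min


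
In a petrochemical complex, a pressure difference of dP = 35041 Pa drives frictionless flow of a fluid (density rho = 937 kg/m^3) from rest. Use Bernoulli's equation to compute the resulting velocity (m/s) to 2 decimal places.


v = sqrt(2*dP/rho)
v = sqrt(2*35041/937)
v = sqrt(74.794023)
v = 8.65 m/s


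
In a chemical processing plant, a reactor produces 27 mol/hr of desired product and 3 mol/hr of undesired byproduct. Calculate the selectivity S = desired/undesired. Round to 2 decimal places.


S = desired product rate / undesired product rate
S = 27 / 3
S = 9.00


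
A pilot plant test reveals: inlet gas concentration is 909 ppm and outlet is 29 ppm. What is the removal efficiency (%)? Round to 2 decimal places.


Efficiency = (G_in - G_out) / G_in * 100%
Efficiency = (909 - 29) / 909 * 100
Efficiency = 880 / 909 * 100
Efficiency = 96.81%


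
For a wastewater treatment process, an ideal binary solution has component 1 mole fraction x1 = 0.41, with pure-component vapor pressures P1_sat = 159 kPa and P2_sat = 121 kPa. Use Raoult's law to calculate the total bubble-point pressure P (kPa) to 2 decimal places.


P = x1*P1_sat + x2*P2_sat
x2 = 1 - x1 = 1 - 0.41 = 0.59
P = 0.41*159 + 0.59*121
P = 65.19 + 71.39
P = 136.58 kPa


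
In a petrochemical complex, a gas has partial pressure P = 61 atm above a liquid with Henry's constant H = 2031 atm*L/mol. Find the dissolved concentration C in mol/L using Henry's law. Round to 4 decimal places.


C = P / H
C = 61 / 2031
C = 0.0300 mol/L


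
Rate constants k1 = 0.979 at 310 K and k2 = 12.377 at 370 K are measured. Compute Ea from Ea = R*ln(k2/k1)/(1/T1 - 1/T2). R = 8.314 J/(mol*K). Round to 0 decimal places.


Ea = R * ln(k2/k1) / (1/T1 - 1/T2)
ln(k2/k1) = ln(12.377/0.979) = 2.5370635
1/T1 - 1/T2 = 1/310 - 1/370 = 0.000523103749
Ea = 8.314 * 2.5370635 / 0.000523103749
Ea = 40323 J/mol


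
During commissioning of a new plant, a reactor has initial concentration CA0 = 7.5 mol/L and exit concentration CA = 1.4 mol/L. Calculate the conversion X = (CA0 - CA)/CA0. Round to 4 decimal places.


X = (CA0 - CA) / CA0
X = (7.5 - 1.4) / 7.5
X = 6.1 / 7.5
X = 0.8133


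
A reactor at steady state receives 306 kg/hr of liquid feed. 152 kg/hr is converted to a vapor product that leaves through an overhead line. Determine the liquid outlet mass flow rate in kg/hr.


Steady-state mass balance on the main outlet: F_out = F_in - F_removed
F_out = 306 - 152
F_out = 154 kg/hr


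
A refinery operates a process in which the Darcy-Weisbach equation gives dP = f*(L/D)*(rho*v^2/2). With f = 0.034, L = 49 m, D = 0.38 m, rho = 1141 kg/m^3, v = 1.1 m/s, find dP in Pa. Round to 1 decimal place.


dP = f * (L/D) * (rho*v^2/2)
dP = 0.034 * (49/0.38) * (1141*1.1^2/2)
L/D = 128.94736842
rho*v^2/2 = 1141*1.21/2 = 690.305
dP = 0.034 * 128.94736842 * 690.305
dP = 3026.4 Pa


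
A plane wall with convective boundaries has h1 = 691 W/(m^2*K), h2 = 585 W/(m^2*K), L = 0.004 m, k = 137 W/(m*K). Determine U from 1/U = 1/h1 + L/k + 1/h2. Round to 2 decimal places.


1/U = 1/h1 + L/k + 1/h2
1/U = 1/691 + 0.004/137 + 1/585
1/U = 0.001447178 + 2.91971e-05 + 0.0017094017
1/U = 0.0031857768
U = 313.90 W/(m^2*K)


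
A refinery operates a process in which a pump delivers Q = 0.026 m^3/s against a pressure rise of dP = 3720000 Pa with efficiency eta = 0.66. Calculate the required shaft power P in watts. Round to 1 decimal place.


P = Q * dP / eta
P = 0.026 * 3720000 / 0.66
P = 96720.0 / 0.66
P = 146545.5 W


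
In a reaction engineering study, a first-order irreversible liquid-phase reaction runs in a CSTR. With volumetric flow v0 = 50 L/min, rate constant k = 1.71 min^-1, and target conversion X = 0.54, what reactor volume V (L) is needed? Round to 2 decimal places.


V = v0 * X / (k * (1 - X))
V = 50 * 0.54 / (1.71 * (1 - 0.54))
V = 27.0 / (1.71 * 0.46)
V = 27.0 / 0.7866
V = 34.32 L


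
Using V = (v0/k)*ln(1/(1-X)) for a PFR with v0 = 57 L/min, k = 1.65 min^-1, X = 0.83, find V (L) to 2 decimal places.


V = (v0/k) * ln(1/(1-X))
V = (57/1.65) * ln(1/(1-0.83))
V = 34.545455 * ln(5.882353)
V = 34.545455 * 1.771957
V = 61.21 L


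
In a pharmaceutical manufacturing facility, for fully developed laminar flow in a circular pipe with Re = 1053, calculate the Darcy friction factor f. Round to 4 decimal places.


f = 64 / Re
f = 64 / 1053
f = 0.0608


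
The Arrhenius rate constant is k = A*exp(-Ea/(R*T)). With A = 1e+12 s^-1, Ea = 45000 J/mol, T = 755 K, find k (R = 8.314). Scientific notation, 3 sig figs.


k = A * exp(-Ea/(R*T))
k = 1e+12 * exp(-45000 / (8.314 * 755))
k = 1e+12 * exp(-7.16895)
k = 7.70e+08


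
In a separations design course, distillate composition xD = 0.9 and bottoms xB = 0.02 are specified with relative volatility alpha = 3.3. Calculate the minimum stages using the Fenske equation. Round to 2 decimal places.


N_min = ln((xD*(1-xB))/(xB*(1-xD))) / ln(alpha)
Numerator inside ln: 0.882 / 0.002 = 441.0
ln(441.0) = 6.089045
ln(alpha) = ln(3.3) = 1.193922
N_min = 6.089045 / 1.193922 = 5.10


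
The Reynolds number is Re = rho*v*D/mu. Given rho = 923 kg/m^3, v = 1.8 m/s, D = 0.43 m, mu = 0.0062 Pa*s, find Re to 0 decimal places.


Re = rho * v * D / mu
Re = 923 * 1.8 * 0.43 / 0.0062
Re = 714.402 / 0.0062
Re = 115226


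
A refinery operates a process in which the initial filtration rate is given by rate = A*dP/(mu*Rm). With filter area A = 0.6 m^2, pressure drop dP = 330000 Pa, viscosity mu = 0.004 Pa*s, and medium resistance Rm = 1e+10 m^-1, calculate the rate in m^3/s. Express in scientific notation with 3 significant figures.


rate = A * dP / (mu * Rm)
rate = 0.6 * 330000 / (0.004 * 1e+10)
rate = 198000.0 / 4.000e+07
rate = 4.95e-03 m^3/s


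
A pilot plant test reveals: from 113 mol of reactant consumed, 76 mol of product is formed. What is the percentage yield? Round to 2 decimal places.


Yield = (moles product / moles consumed) * 100%
Yield = (76 / 113) * 100
Yield = 0.6726 * 100
Yield = 67.26%


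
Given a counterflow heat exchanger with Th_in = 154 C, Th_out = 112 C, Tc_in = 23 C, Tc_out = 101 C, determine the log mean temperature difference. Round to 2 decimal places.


dT1 = Th_in - Tc_out = 154 - 101 = 53
dT2 = Th_out - Tc_in = 112 - 23 = 89
LMTD = (dT1 - dT2) / ln(dT1/dT2)
LMTD = (53 - 89) / ln(53/89)
LMTD = 69.45 K


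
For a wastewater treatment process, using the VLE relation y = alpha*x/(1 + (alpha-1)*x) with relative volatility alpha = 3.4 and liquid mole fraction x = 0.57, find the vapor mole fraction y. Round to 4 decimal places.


y = alpha*x / (1 + (alpha-1)*x)
y = 3.4*0.57 / (1 + (3.4-1)*0.57)
y = 1.938 / (1 + 1.368)
y = 1.938 / 2.368
y = 0.8184


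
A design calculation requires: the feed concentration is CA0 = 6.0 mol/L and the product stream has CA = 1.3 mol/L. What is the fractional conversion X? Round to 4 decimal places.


X = (CA0 - CA) / CA0
X = (6.0 - 1.3) / 6.0
X = 4.7 / 6.0
X = 0.7833


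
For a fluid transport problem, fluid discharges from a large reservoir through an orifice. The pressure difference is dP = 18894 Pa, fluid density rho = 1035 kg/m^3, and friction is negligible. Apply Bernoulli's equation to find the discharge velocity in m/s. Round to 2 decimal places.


v = sqrt(2*dP/rho)
v = sqrt(2*18894/1035)
v = sqrt(36.510145)
v = 6.04 m/s


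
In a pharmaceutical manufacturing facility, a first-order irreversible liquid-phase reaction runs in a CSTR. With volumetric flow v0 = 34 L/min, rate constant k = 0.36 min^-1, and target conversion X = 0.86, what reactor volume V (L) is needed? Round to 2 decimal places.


V = v0 * X / (k * (1 - X))
V = 34 * 0.86 / (0.36 * (1 - 0.86))
V = 29.24 / (0.36 * 0.14)
V = 29.24 / 0.0504
V = 580.16 L


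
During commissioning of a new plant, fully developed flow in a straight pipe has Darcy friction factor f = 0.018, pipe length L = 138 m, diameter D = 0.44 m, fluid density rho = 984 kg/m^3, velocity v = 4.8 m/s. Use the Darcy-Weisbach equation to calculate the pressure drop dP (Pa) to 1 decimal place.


dP = f * (L/D) * (rho*v^2/2)
dP = 0.018 * (138/0.44) * (984*4.8^2/2)
L/D = 313.63636364
rho*v^2/2 = 984*23.04/2 = 11335.68
dP = 0.018 * 313.63636364 * 11335.68
dP = 63995.1 Pa


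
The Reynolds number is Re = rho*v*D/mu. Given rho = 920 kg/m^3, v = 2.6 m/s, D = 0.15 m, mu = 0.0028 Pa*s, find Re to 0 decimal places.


Re = rho * v * D / mu
Re = 920 * 2.6 * 0.15 / 0.0028
Re = 358.8 / 0.0028
Re = 128143


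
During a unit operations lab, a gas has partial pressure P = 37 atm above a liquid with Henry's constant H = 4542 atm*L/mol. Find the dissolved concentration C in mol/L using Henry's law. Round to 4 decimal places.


C = P / H
C = 37 / 4542
C = 0.0081 mol/L


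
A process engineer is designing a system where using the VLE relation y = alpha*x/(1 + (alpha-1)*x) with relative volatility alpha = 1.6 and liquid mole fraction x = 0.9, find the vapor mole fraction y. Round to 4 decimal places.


y = alpha*x / (1 + (alpha-1)*x)
y = 1.6*0.9 / (1 + (1.6-1)*0.9)
y = 1.44 / (1 + 0.54)
y = 1.44 / 1.54
y = 0.9351


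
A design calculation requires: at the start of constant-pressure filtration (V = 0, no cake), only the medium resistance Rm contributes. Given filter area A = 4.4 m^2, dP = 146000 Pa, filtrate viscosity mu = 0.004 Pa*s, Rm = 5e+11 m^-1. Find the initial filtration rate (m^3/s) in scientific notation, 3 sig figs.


rate = A * dP / (mu * Rm)
rate = 4.4 * 146000 / (0.004 * 5e+11)
rate = 642400.0 / 2.000e+09
rate = 3.21e-04 m^3/s


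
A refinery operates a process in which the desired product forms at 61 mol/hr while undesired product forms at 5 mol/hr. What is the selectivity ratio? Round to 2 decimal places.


S = desired product rate / undesired product rate
S = 61 / 5
S = 12.20


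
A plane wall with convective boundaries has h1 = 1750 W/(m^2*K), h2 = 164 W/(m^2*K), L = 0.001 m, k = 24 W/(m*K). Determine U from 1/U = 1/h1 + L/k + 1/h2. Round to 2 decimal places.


1/U = 1/h1 + L/k + 1/h2
1/U = 1/1750 + 0.001/24 + 1/164
1/U = 0.0005714286 + 4.16667e-05 + 0.006097561
1/U = 0.0067106563
U = 149.02 W/(m^2*K)


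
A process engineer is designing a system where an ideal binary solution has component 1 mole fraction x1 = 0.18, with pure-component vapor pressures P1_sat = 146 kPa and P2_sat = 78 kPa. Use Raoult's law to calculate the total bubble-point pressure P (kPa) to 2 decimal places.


P = x1*P1_sat + x2*P2_sat
x2 = 1 - x1 = 1 - 0.18 = 0.82
P = 0.18*146 + 0.82*78
P = 26.28 + 63.96
P = 90.24 kPa


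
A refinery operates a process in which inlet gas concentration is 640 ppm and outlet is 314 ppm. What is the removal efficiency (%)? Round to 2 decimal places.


Efficiency = (G_in - G_out) / G_in * 100%
Efficiency = (640 - 314) / 640 * 100
Efficiency = 326 / 640 * 100
Efficiency = 50.94%


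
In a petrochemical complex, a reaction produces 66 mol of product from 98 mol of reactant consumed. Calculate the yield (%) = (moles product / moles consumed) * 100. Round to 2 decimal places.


Yield = (moles product / moles consumed) * 100%
Yield = (66 / 98) * 100
Yield = 0.6735 * 100
Yield = 67.35%


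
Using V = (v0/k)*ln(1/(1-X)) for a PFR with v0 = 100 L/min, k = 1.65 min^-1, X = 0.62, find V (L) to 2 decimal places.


V = (v0/k) * ln(1/(1-X))
V = (100/1.65) * ln(1/(1-0.62))
V = 60.606061 * ln(2.631579)
V = 60.606061 * 0.967584
V = 58.64 L


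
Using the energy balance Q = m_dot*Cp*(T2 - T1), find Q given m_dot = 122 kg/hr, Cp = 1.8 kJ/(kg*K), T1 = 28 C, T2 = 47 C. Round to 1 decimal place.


Q = m_dot * Cp * (T2 - T1)
Q = 122 * 1.8 * (47 - 28)
Q = 122 * 1.8 * 19
Q = 4172.4 kJ/hr


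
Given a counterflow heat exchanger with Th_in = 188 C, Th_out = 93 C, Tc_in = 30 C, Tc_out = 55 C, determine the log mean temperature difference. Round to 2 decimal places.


dT1 = Th_in - Tc_out = 188 - 55 = 133
dT2 = Th_out - Tc_in = 93 - 30 = 63
LMTD = (dT1 - dT2) / ln(dT1/dT2)
LMTD = (133 - 63) / ln(133/63)
LMTD = 93.68 K


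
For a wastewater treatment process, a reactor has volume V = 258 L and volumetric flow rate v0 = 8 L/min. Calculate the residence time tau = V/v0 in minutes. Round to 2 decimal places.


tau = V / v0
tau = 258 / 8
tau = 32.25 min


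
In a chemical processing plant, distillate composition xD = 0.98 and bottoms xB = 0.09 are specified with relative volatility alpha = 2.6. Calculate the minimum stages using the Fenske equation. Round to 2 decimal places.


N_min = ln((xD*(1-xB))/(xB*(1-xD))) / ln(alpha)
Numerator inside ln: 0.8918 / 0.0018 = 495.444444
ln(495.444444) = 6.205455
ln(alpha) = ln(2.6) = 0.955511
N_min = 6.205455 / 0.955511 = 6.49


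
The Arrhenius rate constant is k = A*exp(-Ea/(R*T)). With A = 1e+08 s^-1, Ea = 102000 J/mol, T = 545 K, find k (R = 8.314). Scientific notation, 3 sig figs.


k = A * exp(-Ea/(R*T))
k = 1e+08 * exp(-102000 / (8.314 * 545))
k = 1e+08 * exp(-22.510941)
k = 1.67e-02


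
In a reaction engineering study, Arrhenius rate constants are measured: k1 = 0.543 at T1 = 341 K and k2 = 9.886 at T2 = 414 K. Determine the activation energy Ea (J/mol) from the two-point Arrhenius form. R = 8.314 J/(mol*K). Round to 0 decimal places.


Ea = R * ln(k2/k1) / (1/T1 - 1/T2)
ln(k2/k1) = ln(9.886/0.543) = 2.9017656
1/T1 - 1/T2 = 1/341 - 1/414 = 0.000517092382
Ea = 8.314 * 2.9017656 / 0.000517092382
Ea = 46656 J/mol


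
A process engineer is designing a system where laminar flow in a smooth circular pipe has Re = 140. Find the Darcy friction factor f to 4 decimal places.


f = 64 / Re
f = 64 / 140
f = 0.4571


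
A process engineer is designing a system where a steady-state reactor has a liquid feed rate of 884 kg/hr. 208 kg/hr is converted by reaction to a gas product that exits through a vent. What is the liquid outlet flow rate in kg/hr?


Steady-state mass balance on the main outlet: F_out = F_in - F_removed
F_out = 884 - 208
F_out = 676 kg/hr


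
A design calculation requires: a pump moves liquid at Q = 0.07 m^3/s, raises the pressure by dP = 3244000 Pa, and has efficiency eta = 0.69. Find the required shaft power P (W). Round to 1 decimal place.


P = Q * dP / eta
P = 0.07 * 3244000 / 0.69
P = 227080.0 / 0.69
P = 329101.4 W


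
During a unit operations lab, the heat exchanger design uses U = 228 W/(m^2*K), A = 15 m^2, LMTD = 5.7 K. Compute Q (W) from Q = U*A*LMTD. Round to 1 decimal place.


Q = U * A * LMTD
Q = 228 * 15 * 5.7
Q = 19494.0 W


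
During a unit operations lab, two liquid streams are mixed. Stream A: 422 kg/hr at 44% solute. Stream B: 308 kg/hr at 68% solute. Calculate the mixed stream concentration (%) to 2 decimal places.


Mass balance on solute: F1*x1 + F2*x2 = F3*x3
F3 = F1 + F2 = 422 + 308 = 730 kg/hr
x3 = (F1*x1 + F2*x2)/F3
x3 = (422*0.44 + 308*0.68) / 730
x3 = 54.13%


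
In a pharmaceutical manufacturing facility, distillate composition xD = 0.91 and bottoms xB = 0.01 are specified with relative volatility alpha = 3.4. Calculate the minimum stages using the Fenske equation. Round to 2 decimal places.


N_min = ln((xD*(1-xB))/(xB*(1-xD))) / ln(alpha)
Numerator inside ln: 0.9009 / 0.0009 = 1001.0
ln(1001.0) = 6.908755
ln(alpha) = ln(3.4) = 1.223775
N_min = 6.908755 / 1.223775 = 5.65


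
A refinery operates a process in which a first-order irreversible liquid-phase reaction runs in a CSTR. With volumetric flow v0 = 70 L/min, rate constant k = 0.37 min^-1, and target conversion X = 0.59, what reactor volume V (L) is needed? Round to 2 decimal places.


V = v0 * X / (k * (1 - X))
V = 70 * 0.59 / (0.37 * (1 - 0.59))
V = 41.3 / (0.37 * 0.41)
V = 41.3 / 0.1517
V = 272.25 L


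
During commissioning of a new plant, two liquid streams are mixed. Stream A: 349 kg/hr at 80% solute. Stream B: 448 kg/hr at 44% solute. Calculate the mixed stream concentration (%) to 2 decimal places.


Mass balance on solute: F1*x1 + F2*x2 = F3*x3
F3 = F1 + F2 = 349 + 448 = 797 kg/hr
x3 = (F1*x1 + F2*x2)/F3
x3 = (349*0.8 + 448*0.44) / 797
x3 = 59.76%


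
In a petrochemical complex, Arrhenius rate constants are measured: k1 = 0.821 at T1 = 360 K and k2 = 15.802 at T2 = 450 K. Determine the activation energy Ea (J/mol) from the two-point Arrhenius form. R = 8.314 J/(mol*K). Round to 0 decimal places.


Ea = R * ln(k2/k1) / (1/T1 - 1/T2)
ln(k2/k1) = ln(15.802/0.821) = 2.9573687
1/T1 - 1/T2 = 1/360 - 1/450 = 0.000555555556
Ea = 8.314 * 2.9573687 / 0.000555555556
Ea = 44258 J/mol


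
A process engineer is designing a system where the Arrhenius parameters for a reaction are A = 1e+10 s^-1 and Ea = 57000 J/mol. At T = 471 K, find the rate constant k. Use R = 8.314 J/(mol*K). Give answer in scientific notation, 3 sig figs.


k = A * exp(-Ea/(R*T))
k = 1e+10 * exp(-57000 / (8.314 * 471))
k = 1e+10 * exp(-14.556063)
k = 4.77e+03


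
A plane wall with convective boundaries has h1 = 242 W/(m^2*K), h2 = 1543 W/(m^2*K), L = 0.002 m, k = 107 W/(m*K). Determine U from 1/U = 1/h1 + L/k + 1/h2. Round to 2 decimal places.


1/U = 1/h1 + L/k + 1/h2
1/U = 1/242 + 0.002/107 + 1/1543
1/U = 0.0041322314 + 1.86916e-05 + 0.0006480881
1/U = 0.0047990111
U = 208.38 W/(m^2*K)


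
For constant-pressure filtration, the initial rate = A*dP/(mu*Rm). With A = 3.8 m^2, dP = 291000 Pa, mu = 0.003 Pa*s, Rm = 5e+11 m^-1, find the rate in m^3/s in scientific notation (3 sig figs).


rate = A * dP / (mu * Rm)
rate = 3.8 * 291000 / (0.003 * 5e+11)
rate = 1105800.0 / 1.500e+09
rate = 7.37e-04 m^3/s


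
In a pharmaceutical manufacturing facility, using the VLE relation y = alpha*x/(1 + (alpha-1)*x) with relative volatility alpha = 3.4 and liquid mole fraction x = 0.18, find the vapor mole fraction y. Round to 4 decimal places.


y = alpha*x / (1 + (alpha-1)*x)
y = 3.4*0.18 / (1 + (3.4-1)*0.18)
y = 0.612 / (1 + 0.432)
y = 0.612 / 1.432
y = 0.4274


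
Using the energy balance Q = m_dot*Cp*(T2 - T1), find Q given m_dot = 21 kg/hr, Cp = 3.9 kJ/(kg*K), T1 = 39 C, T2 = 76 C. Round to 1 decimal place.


Q = m_dot * Cp * (T2 - T1)
Q = 21 * 3.9 * (76 - 39)
Q = 21 * 3.9 * 37
Q = 3030.3 kJ/hr


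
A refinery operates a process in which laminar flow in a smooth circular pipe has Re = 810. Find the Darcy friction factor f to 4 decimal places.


f = 64 / Re
f = 64 / 810
f = 0.0790


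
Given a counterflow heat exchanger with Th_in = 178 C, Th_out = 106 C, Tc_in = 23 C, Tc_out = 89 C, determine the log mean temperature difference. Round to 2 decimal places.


dT1 = Th_in - Tc_out = 178 - 89 = 89
dT2 = Th_out - Tc_in = 106 - 23 = 83
LMTD = (dT1 - dT2) / ln(dT1/dT2)
LMTD = (89 - 83) / ln(89/83)
LMTD = 85.97 K


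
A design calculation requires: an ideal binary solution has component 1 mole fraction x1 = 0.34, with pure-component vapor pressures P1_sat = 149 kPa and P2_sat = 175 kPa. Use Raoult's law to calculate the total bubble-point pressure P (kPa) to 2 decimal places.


P = x1*P1_sat + x2*P2_sat
x2 = 1 - x1 = 1 - 0.34 = 0.66
P = 0.34*149 + 0.66*175
P = 50.66 + 115.5
P = 166.16 kPa


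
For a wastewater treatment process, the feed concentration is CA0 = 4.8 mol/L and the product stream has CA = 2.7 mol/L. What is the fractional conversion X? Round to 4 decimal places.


X = (CA0 - CA) / CA0
X = (4.8 - 2.7) / 4.8
X = 2.1 / 4.8
X = 0.4375


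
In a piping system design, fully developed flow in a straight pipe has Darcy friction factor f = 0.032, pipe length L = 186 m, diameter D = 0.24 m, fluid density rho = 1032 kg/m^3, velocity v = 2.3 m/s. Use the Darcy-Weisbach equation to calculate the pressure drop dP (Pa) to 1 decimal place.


dP = f * (L/D) * (rho*v^2/2)
dP = 0.032 * (186/0.24) * (1032*2.3^2/2)
L/D = 775.0
rho*v^2/2 = 1032*5.29/2 = 2729.64
dP = 0.032 * 775.0 * 2729.64
dP = 67695.1 Pa


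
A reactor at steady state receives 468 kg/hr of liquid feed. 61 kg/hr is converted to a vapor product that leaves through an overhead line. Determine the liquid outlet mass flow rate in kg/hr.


Steady-state mass balance on the main outlet: F_out = F_in - F_removed
F_out = 468 - 61
F_out = 407 kg/hr


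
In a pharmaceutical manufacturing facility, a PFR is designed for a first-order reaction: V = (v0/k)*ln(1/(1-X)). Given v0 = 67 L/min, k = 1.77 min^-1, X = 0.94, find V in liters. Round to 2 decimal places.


V = (v0/k) * ln(1/(1-X))
V = (67/1.77) * ln(1/(1-0.94))
V = 37.853107 * ln(16.666667)
V = 37.853107 * 2.813411
V = 106.50 L


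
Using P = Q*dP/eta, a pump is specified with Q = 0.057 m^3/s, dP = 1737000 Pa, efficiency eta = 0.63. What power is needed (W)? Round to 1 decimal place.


P = Q * dP / eta
P = 0.057 * 1737000 / 0.63
P = 99009.0 / 0.63
P = 157157.1 W


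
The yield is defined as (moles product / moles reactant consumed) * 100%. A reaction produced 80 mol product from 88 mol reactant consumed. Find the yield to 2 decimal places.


Yield = (moles product / moles consumed) * 100%
Yield = (80 / 88) * 100
Yield = 0.9091 * 100
Yield = 90.91%


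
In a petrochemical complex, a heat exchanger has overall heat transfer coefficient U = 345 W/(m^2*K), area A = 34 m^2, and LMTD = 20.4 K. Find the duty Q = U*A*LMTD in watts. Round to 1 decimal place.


Q = U * A * LMTD
Q = 345 * 34 * 20.4
Q = 239292.0 W


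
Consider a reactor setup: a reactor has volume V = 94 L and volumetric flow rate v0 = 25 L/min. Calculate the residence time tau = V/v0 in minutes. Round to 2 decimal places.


tau = V / v0
tau = 94 / 25
tau = 3.76 min


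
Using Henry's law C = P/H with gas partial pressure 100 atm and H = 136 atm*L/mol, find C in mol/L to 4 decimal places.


C = P / H
C = 100 / 136
C = 0.7353 mol/L


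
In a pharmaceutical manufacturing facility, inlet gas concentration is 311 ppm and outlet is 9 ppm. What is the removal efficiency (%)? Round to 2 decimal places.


Efficiency = (G_in - G_out) / G_in * 100%
Efficiency = (311 - 9) / 311 * 100
Efficiency = 302 / 311 * 100
Efficiency = 97.11%


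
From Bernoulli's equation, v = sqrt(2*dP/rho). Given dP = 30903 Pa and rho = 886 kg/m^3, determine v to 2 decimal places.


v = sqrt(2*dP/rho)
v = sqrt(2*30903/886)
v = sqrt(69.758465)
v = 8.35 m/s


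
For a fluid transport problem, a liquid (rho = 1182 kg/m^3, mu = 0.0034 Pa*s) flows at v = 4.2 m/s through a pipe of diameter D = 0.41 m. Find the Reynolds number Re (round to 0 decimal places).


Re = rho * v * D / mu
Re = 1182 * 4.2 * 0.41 / 0.0034
Re = 2035.404 / 0.0034
Re = 598648


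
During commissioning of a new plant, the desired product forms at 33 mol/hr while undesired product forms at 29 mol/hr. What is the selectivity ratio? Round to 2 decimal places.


S = desired product rate / undesired product rate
S = 33 / 29
S = 1.14


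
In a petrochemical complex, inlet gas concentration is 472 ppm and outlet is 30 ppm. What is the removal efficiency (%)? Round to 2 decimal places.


Efficiency = (G_in - G_out) / G_in * 100%
Efficiency = (472 - 30) / 472 * 100
Efficiency = 442 / 472 * 100
Efficiency = 93.64%


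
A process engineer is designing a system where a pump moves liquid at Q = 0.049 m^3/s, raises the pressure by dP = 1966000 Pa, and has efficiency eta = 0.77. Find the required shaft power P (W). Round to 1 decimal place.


P = Q * dP / eta
P = 0.049 * 1966000 / 0.77
P = 96334.0 / 0.77
P = 125109.1 W


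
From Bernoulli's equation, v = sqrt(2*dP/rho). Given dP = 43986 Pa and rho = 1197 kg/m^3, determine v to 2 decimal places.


v = sqrt(2*dP/rho)
v = sqrt(2*43986/1197)
v = sqrt(73.493734)
v = 8.57 m/s


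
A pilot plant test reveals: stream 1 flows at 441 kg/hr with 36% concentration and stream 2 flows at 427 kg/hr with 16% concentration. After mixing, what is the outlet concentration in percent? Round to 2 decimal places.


Mass balance on solute: F1*x1 + F2*x2 = F3*x3
F3 = F1 + F2 = 441 + 427 = 868 kg/hr
x3 = (F1*x1 + F2*x2)/F3
x3 = (441*0.36 + 427*0.16) / 868
x3 = 26.16%


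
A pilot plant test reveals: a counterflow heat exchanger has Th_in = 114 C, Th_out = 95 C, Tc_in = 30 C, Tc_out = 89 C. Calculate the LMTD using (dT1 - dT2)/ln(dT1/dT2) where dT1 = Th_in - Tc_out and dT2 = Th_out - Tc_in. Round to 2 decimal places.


dT1 = Th_in - Tc_out = 114 - 89 = 25
dT2 = Th_out - Tc_in = 95 - 30 = 65
LMTD = (dT1 - dT2) / ln(dT1/dT2)
LMTD = (25 - 65) / ln(25/65)
LMTD = 41.86 K


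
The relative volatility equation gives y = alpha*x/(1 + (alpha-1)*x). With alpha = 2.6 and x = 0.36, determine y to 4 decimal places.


y = alpha*x / (1 + (alpha-1)*x)
y = 2.6*0.36 / (1 + (2.6-1)*0.36)
y = 0.936 / (1 + 0.576)
y = 0.936 / 1.576
y = 0.5939


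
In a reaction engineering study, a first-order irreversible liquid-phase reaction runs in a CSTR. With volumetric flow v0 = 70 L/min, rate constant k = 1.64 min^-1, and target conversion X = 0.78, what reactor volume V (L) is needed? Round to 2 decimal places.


V = v0 * X / (k * (1 - X))
V = 70 * 0.78 / (1.64 * (1 - 0.78))
V = 54.6 / (1.64 * 0.22)
V = 54.6 / 0.3608
V = 151.33 L


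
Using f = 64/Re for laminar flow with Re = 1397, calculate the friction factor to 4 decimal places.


f = 64 / Re
f = 64 / 1397
f = 0.0458


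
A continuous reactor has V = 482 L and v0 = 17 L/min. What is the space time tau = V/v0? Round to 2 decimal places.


tau = V / v0
tau = 482 / 17
tau = 28.35 min


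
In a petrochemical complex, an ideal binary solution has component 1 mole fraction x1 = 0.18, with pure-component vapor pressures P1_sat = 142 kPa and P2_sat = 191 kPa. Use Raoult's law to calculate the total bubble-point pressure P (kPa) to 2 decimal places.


P = x1*P1_sat + x2*P2_sat
x2 = 1 - x1 = 1 - 0.18 = 0.82
P = 0.18*142 + 0.82*191
P = 25.56 + 156.62
P = 182.18 kPa


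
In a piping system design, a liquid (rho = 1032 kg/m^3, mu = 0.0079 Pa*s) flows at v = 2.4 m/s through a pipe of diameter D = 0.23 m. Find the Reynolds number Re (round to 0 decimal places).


Re = rho * v * D / mu
Re = 1032 * 2.4 * 0.23 / 0.0079
Re = 569.664 / 0.0079
Re = 72109


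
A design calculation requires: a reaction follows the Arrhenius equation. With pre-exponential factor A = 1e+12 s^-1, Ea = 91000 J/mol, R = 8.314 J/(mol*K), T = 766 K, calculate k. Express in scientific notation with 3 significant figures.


k = A * exp(-Ea/(R*T))
k = 1e+12 * exp(-91000 / (8.314 * 766))
k = 1e+12 * exp(-14.289025)
k = 6.23e+05


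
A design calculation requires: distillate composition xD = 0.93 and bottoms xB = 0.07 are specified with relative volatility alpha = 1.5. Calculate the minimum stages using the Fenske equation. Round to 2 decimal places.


N_min = ln((xD*(1-xB))/(xB*(1-xD))) / ln(alpha)
Numerator inside ln: 0.8649 / 0.0049 = 176.510204
ln(176.510204) = 5.173379
ln(alpha) = ln(1.5) = 0.405465
N_min = 5.173379 / 0.405465 = 12.76


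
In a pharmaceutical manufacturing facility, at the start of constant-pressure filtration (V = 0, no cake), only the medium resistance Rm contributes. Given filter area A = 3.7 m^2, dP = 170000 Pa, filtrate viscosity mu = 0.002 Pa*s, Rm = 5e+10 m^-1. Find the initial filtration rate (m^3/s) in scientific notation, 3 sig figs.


rate = A * dP / (mu * Rm)
rate = 3.7 * 170000 / (0.002 * 5e+10)
rate = 629000.0 / 1.000e+08
rate = 6.29e-03 m^3/s


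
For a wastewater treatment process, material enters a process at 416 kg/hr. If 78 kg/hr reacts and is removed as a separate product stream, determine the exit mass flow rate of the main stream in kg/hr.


Steady-state mass balance on the main outlet: F_out = F_in - F_removed
F_out = 416 - 78
F_out = 338 kg/hr


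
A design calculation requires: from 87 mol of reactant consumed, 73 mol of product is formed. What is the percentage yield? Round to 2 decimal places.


Yield = (moles product / moles consumed) * 100%
Yield = (73 / 87) * 100
Yield = 0.8391 * 100
Yield = 83.91%


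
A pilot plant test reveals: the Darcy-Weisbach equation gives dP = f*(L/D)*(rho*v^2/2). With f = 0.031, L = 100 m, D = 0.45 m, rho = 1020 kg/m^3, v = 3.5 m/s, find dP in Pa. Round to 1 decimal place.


dP = f * (L/D) * (rho*v^2/2)
dP = 0.031 * (100/0.45) * (1020*3.5^2/2)
L/D = 222.22222222
rho*v^2/2 = 1020*12.25/2 = 6247.5
dP = 0.031 * 222.22222222 * 6247.5
dP = 43038.3 Pa


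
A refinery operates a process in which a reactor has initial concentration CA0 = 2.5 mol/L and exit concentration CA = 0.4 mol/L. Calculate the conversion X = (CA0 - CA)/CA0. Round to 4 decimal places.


X = (CA0 - CA) / CA0
X = (2.5 - 0.4) / 2.5
X = 2.1 / 2.5
X = 0.8400


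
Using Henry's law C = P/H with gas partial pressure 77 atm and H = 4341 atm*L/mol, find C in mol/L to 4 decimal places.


C = P / H
C = 77 / 4341
C = 0.0177 mol/L


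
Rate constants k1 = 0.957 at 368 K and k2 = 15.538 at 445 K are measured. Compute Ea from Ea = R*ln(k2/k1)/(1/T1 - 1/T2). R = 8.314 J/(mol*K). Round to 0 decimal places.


Ea = R * ln(k2/k1) / (1/T1 - 1/T2)
ln(k2/k1) = ln(15.538/0.957) = 2.7872405
1/T1 - 1/T2 = 1/368 - 1/445 = 0.000470200293
Ea = 8.314 * 2.7872405 / 0.000470200293
Ea = 49284 J/mol


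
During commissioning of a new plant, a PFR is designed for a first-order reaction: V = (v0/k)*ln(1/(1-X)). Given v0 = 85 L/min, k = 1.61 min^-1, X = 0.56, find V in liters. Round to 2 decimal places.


V = (v0/k) * ln(1/(1-X))
V = (85/1.61) * ln(1/(1-0.56))
V = 52.795031 * ln(2.272727)
V = 52.795031 * 0.82098
V = 43.34 L


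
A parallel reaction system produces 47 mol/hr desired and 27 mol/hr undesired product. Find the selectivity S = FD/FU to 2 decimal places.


S = desired product rate / undesired product rate
S = 47 / 27
S = 1.74


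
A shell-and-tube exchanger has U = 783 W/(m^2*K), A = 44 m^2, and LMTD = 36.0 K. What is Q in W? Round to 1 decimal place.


Q = U * A * LMTD
Q = 783 * 44 * 36.0
Q = 1240272.0 W


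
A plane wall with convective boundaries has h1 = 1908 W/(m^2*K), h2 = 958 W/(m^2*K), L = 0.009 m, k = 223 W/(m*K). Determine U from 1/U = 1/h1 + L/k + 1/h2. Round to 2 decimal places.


1/U = 1/h1 + L/k + 1/h2
1/U = 1/1908 + 0.009/223 + 1/958
1/U = 0.000524109 + 4.03587e-05 + 0.0010438413
1/U = 0.001608309
U = 621.77 W/(m^2*K)


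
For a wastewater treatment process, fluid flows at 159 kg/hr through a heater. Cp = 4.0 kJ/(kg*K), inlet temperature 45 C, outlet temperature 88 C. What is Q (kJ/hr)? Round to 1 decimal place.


Q = m_dot * Cp * (T2 - T1)
Q = 159 * 4.0 * (88 - 45)
Q = 159 * 4.0 * 43
Q = 27348.0 kJ/hr


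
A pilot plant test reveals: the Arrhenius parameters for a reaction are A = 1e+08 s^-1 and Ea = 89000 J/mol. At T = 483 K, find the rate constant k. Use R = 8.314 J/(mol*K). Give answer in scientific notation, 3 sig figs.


k = A * exp(-Ea/(R*T))
k = 1e+08 * exp(-89000 / (8.314 * 483))
k = 1e+08 * exp(-22.16322)
k = 2.37e-02


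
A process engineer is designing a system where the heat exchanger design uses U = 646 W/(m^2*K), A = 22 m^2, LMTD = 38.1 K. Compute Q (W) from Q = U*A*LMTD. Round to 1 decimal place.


Q = U * A * LMTD
Q = 646 * 22 * 38.1
Q = 541477.2 W


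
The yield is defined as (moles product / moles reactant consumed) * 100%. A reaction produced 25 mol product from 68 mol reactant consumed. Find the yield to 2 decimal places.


Yield = (moles product / moles consumed) * 100%
Yield = (25 / 68) * 100
Yield = 0.3676 * 100
Yield = 36.76%


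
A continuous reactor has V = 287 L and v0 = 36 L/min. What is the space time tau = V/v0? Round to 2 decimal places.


tau = V / v0
tau = 287 / 36
tau = 7.97 min
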